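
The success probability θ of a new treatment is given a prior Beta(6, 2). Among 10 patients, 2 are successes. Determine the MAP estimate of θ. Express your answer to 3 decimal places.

Prior: Beta(6, 2).
Data: 2 successes in 10 trials. The binomial likelihood contributes θ^2(1−θ)^8, so the posterior is Beta(6+2, 2+8) = Beta(8, 10).
For Beta(a, b) with a, b > 1 the mode is (a−1)/(a+b−2) = 7/16 ≈ 0.438.

θ̂_MAP = 0.438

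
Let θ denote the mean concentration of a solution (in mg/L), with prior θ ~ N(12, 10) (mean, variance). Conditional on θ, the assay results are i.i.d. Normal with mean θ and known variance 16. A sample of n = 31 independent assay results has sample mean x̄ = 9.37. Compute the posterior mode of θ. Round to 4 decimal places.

θ̂_MAP = 9.4991

n = 31, x̄ = 9.37.
For a Normal prior and Normal likelihood with known variance, the posterior is Normal; its mode equals its mean, the precision-weighted average.
Prior precision 1/σ₀² = 1/10 = 0.1; data precision n/σ² = 31/16 = 1.9375.
θ̂ = (0.1·12 + 1.9375·9.37) / (0.1 + 1.9375) = 19.354375/2.0375 = 30967/3260 ≈ 9.4991.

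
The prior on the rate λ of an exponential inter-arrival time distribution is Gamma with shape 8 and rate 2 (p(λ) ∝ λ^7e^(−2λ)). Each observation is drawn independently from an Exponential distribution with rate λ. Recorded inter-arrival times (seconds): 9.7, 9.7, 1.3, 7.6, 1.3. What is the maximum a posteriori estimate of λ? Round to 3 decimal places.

λ̂_MAP = 0.380

The Exponential(rate=λ) likelihood is ∝ λ^n e^(−λΣtᵢ). Here n = 5 and Σtᵢ = 9.7 + 9.7 + 1.3 + 7.6 + 1.3 = 29.6.
Posterior ∝ λ^7e^(−2λ) · λ^5e^(−29.6λ) = λ^12e^(−31.6λ), i.e. Gamma(13, 31.6).
Mode = (a−1)/b = 12/31.6 ≈ 0.380.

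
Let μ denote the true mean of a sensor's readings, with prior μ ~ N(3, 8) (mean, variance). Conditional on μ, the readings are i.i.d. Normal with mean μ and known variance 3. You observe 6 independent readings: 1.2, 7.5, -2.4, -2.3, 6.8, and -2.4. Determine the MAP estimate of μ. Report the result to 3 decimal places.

n = 6; x̄ = (1.2 + 7.5 + (-2.4) + (-2.3) + 6.8 + (-2.4))/6 = 8.4/6 = 1.4.
For a Normal prior and Normal likelihood with known variance, the posterior is Normal; its mode equals its mean, the precision-weighted average.
Prior precision 1/σ₀² = 1/8 = 0.125; data precision n/σ² = 6/3 = 2.
μ̂ = (0.125·3 + 2·1.4) / (0.125 + 2) = 3.175/2.125 = 127/85 ≈ 1.494.

μ̂_MAP = 1.494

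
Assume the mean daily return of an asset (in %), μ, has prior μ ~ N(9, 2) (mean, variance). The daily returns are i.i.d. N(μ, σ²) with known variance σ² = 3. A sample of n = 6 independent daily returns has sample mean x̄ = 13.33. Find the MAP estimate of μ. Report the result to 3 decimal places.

μ̂_MAP = 12.464

n = 6, x̄ = 13.33.
For a Normal prior and Normal likelihood with known variance, the posterior is Normal; its mode equals its mean, the precision-weighted average.
Prior precision 1/σ₀² = 1/2 = 0.5; data precision n/σ² = 6/3 = 2.
μ̂ = (0.5·9 + 2·13.33) / (0.5 + 2) = 31.16/2.5 = 12.464.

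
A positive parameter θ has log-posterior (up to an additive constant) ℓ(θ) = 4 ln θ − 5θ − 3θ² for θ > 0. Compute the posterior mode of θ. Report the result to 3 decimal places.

ℓ'(θ) = 4/θ − 5 − 6θ. Setting this to zero and multiplying by θ: 6θ² + 5θ − 4 = 0.
θ = (−5 + √(5² + 4·6·4)) / (2·6) = (−5 + √121) / 12 = (−5 + 11)/12 = 1/2.
ℓ''(θ) = −4/θ² − 6 < 0, confirming a maximum.

θ̂_MAP = 0.500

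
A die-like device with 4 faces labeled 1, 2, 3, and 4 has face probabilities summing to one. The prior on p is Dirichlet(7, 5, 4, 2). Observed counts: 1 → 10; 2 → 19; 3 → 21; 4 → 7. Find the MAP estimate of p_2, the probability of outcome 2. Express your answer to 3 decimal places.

The posterior is Dirichlet(αᵢ + nᵢ) = Dirichlet(17, 24, 25, 9).
For a Dirichlet(a₁,…,a_K) with all aᵢ > 1, the mode has j-th component (aⱼ − 1)/(Σaᵢ − K).
Here Σaᵢ = 75 and K = 4, so p_2 = (24 − 1)/(75 − 4) = 23/71 ≈ 0.324.

MAP estimate: 0.324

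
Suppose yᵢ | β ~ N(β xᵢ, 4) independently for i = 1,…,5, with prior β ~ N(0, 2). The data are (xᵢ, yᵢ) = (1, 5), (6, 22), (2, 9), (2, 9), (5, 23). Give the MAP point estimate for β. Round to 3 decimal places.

β̂_MAP = 4.000

log p(β | y) = −Σ(yᵢ − βxᵢ)²/(2·4) − β²/(2·2) + const.
Setting the derivative to zero: Σxᵢ(yᵢ − βxᵢ)/4 − β/2 = 0, so β = Σxᵢyᵢ / (Σxᵢ² + σ²/τ²).
Σxᵢyᵢ = 1·5 + 6·22 + 2·9 + 2·9 + 5·23 = 288; Σxᵢ² = 70; σ²/τ² = 2.
β̂_MAP = 288 / (70 + 2) = 288/72 ≈ 4.000.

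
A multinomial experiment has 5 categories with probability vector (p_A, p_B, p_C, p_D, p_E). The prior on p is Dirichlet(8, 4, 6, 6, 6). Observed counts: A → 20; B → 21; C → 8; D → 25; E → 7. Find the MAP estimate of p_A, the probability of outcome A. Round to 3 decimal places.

The posterior is Dirichlet(αᵢ + nᵢ) = Dirichlet(28, 25, 14, 31, 13).
For a Dirichlet(a₁,…,a_K) with all aᵢ > 1, the mode has j-th component (aⱼ − 1)/(Σaᵢ − K).
Here Σaᵢ = 111 and K = 5, so p_A = (28 − 1)/(111 − 5) = 27/106 ≈ 0.255.

MAP estimate of p_A = 0.255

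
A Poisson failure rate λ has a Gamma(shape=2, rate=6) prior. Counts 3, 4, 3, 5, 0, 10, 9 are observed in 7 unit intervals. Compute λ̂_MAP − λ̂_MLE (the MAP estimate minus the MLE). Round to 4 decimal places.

Σxᵢ = 34. Posterior is Gamma(36, 13); MAP = (36−1)/13 = 35/13 ≈ 2.69231.
MLE = x̄ = 34/7 ≈ 4.85714.
Difference = 35/13 − 34/7 = -197/91 ≈ -2.1648.

MAP − MLE = -2.1648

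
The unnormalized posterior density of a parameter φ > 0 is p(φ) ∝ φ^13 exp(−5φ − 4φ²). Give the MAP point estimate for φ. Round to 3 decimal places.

φ̂_MAP = 1.000

ℓ'(φ) = 13/φ − 5 − 8φ. Setting this to zero and multiplying by φ: 8φ² + 5φ − 13 = 0.
φ = (−5 + √(5² + 4·8·13)) / (2·8) = (−5 + √441) / 16 = (−5 + 21)/16 = 1.
ℓ''(φ) = −13/φ² − 8 < 0, confirming a maximum.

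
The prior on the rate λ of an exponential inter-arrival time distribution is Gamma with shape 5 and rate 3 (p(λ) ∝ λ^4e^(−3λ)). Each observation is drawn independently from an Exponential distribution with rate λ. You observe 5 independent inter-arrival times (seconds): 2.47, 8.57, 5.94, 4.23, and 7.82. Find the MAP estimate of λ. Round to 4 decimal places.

λ̂_MAP = 0.2810

The Exponential(rate=λ) likelihood is ∝ λ^n e^(−λΣtᵢ). Here n = 5 and Σtᵢ = 2.47 + 8.57 + 5.94 + 4.23 + 7.82 = 29.03.
Posterior ∝ λ^4e^(−3λ) · λ^5e^(−29.03λ) = λ^9e^(−32.03λ), i.e. Gamma(10, 32.03).
Mode = (a−1)/b = 9/32.03 ≈ 0.2810.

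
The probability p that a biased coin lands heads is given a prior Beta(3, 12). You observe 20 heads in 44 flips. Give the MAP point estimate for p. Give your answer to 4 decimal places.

Prior: Beta(3, 12).
Data: 20 successes in 44 trials. The binomial likelihood contributes p^20(1−p)^24, so the posterior is Beta(3+20, 12+24) = Beta(23, 36).
For Beta(a, b) with a, b > 1 the mode is (a−1)/(a+b−2) = 22/57 ≈ 0.3860.

p̂_MAP = 0.3860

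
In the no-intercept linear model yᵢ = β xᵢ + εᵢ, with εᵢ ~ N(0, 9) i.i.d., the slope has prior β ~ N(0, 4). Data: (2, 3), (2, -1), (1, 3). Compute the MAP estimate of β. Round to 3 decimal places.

log p(β | y) = −Σ(yᵢ − βxᵢ)²/(2·9) − β²/(2·4) + const.
Setting the derivative to zero: Σxᵢ(yᵢ − βxᵢ)/9 − β/4 = 0, so β = Σxᵢyᵢ / (Σxᵢ² + σ²/τ²).
Σxᵢyᵢ = 2·3 + 2·(-1) + 1·3 = 7; Σxᵢ² = 9; σ²/τ² = 2.25.
β̂_MAP = 7 / (9 + 2.25) = 7/11.25 ≈ 0.622.

β̂_MAP = 0.622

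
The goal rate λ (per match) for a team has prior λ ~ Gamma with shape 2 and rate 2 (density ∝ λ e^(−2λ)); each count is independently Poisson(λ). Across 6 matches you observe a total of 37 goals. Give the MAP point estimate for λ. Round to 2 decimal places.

λ̂_MAP = 4.75

Σxᵢ = 37, n = 6.
Posterior ∝ λe^(−2λ) · λ^37e^(−6λ) = λ^38e^(−8λ), i.e. Gamma(shape=39, rate=8).
The mode of a Gamma(a, b) with a ≥ 1 (shape–rate) is (a−1)/b = 38/8 ≈ 4.75.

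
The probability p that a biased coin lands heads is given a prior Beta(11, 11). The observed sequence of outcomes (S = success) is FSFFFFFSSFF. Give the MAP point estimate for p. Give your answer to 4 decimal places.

p̂_MAP = 0.4194

Prior: Beta(11, 11).
Data: 3 successes in 11 trials (from the sequence). The binomial likelihood contributes p^3(1−p)^8, so the posterior is Beta(11+3, 11+8) = Beta(14, 19).
For Beta(a, b) with a, b > 1 the mode is (a−1)/(a+b−2) = 13/31 ≈ 0.4194.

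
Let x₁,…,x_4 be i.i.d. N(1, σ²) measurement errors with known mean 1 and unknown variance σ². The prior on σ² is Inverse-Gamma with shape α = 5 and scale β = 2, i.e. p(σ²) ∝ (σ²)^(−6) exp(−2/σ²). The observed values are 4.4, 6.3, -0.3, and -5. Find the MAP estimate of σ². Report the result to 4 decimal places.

Sum of squared deviations about the known mean: SS = (4.4−1)² + (6.3−1)² + (-0.3−1)² + (-5−1)² = 77.34.
The Normal likelihood contributes (σ²)^(−n/2) exp(−SS/(2σ²)), so the posterior is Inverse-Gamma(α + n/2, β + SS/2) = Inverse-Gamma(7, 40.67).
The mode of Inverse-Gamma(a, b) is b/(a+1) = 40.67/8 ≈ 5.0838.

σ̂²_MAP = 5.0838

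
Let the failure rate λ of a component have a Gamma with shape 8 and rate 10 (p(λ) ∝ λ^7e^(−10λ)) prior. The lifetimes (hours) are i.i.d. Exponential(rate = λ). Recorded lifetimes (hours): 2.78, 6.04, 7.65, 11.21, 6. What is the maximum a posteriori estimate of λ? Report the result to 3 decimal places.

λ̂_MAP = 0.275

The Exponential(rate=λ) likelihood is ∝ λ^n e^(−λΣtᵢ). Here n = 5 and Σtᵢ = 2.78 + 6.04 + 7.65 + 11.21 + 6 = 33.68.
Posterior ∝ λ^7e^(−10λ) · λ^5e^(−33.68λ) = λ^12e^(−43.68λ), i.e. Gamma(13, 43.68).
Mode = (a−1)/b = 12/43.68 ≈ 0.275.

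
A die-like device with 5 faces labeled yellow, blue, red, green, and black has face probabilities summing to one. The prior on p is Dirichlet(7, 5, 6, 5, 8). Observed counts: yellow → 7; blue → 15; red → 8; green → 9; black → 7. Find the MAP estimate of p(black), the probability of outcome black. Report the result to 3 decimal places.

The posterior is Dirichlet(αᵢ + nᵢ) = Dirichlet(14, 20, 14, 14, 15).
For a Dirichlet(a₁,…,a_K) with all aᵢ > 1, the mode has j-th component (aⱼ − 1)/(Σaᵢ − K).
Here Σaᵢ = 77 and K = 5, so p(black) = (15 − 1)/(77 − 5) = 14/72 ≈ 0.194.

MAP estimate of p(black) = 0.194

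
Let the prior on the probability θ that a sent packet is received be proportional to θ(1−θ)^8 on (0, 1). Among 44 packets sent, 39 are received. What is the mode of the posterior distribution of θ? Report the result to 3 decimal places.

θ̂_MAP = 0.755

The prior density ∝ θ(1−θ)^8 is the kernel of Beta(2, 9).
Data: 39 successes in 44 trials. The binomial likelihood contributes θ^39(1−θ)^5, so the posterior is Beta(2+39, 9+5) = Beta(41, 14).
For Beta(a, b) with a, b > 1 the mode is (a−1)/(a+b−2) = 40/53 ≈ 0.755.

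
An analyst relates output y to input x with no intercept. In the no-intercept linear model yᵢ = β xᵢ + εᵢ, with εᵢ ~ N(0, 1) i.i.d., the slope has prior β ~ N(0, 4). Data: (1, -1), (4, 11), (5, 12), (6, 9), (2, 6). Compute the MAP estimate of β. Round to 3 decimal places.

β̂_MAP = 2.055

log p(β | y) = −Σ(yᵢ − βxᵢ)²/(2·1) − β²/(2·4) + const.
Setting the derivative to zero: Σxᵢ(yᵢ − βxᵢ)/1 − β/4 = 0, so β = Σxᵢyᵢ / (Σxᵢ² + σ²/τ²).
Σxᵢyᵢ = 1·(-1) + 4·11 + 5·12 + 6·9 + 2·6 = 169; Σxᵢ² = 82; σ²/τ² = 0.25.
β̂_MAP = 169 / (82 + 0.25) = 169/82.25 ≈ 2.055.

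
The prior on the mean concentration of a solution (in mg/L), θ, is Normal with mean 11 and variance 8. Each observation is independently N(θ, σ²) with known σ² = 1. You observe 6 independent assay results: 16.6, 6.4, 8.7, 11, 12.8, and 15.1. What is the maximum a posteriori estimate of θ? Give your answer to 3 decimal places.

θ̂_MAP = 11.751

n = 6; x̄ = (16.6 + 6.4 + 8.7 + 11 + 12.8 + 15.1)/6 = 70.6/6 = 353/30 ≈ 11.7667.
For a Normal prior and Normal likelihood with known variance, the posterior is Normal; its mode equals its mean, the precision-weighted average.
Prior precision 1/σ₀² = 1/8 = 0.125; data precision n/σ² = 6/1 = 6.
θ̂ = (0.125·11 + 6·(353/30)) / (0.125 + 6) = 71.975/6.125 = 2879/245 ≈ 11.751.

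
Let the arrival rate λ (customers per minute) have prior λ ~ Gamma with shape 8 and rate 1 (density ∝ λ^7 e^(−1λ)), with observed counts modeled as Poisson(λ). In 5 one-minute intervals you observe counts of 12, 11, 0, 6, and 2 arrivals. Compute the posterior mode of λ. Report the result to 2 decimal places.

λ̂_MAP = 6.33

Σxᵢ = 12+11+0+6+2 = 31, with n = 5.
Posterior ∝ λ^7e^(−1λ) · λ^31e^(−5λ) = λ^38e^(−6λ), i.e. Gamma(shape=39, rate=6).
The mode of a Gamma(a, b) with a ≥ 1 (shape–rate) is (a−1)/b = 38/6 ≈ 6.33.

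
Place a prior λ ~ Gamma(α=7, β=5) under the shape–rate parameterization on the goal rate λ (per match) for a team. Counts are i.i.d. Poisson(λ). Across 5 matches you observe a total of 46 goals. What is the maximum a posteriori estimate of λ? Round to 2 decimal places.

λ̂_MAP = 5.20

Σxᵢ = 46, n = 5.
Posterior ∝ λ^6e^(−5λ) · λ^46e^(−5λ) = λ^52e^(−10λ), i.e. Gamma(shape=53, rate=10).
The mode of a Gamma(a, b) with a ≥ 1 (shape–rate) is (a−1)/b = 52/10 ≈ 5.20.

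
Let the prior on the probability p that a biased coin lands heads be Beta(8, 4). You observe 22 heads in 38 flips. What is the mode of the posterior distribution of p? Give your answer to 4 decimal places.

p̂_MAP = 0.6042

Prior: Beta(8, 4).
Data: 22 successes in 38 trials. The binomial likelihood contributes p^22(1−p)^16, so the posterior is Beta(8+22, 4+16) = Beta(30, 20).
For Beta(a, b) with a, b > 1 the mode is (a−1)/(a+b−2) = 29/48 ≈ 0.6042.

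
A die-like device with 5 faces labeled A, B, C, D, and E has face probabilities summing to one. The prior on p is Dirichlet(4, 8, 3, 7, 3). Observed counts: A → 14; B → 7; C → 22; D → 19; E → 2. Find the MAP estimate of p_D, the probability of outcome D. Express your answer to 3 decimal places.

MAP estimate of p_D = 0.298

The posterior is Dirichlet(αᵢ + nᵢ) = Dirichlet(18, 15, 25, 26, 5).
For a Dirichlet(a₁,…,a_K) with all aᵢ > 1, the mode has j-th component (aⱼ − 1)/(Σaᵢ − K).
Here Σaᵢ = 89 and K = 5, so p_D = (26 − 1)/(89 − 5) = 25/84 ≈ 0.298.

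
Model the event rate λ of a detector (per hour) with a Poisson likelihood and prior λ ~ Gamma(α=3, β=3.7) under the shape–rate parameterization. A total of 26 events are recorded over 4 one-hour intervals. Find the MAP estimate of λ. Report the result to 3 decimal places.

Σxᵢ = 26, n = 4.
Posterior ∝ λ^2e^(−3.7λ) · λ^26e^(−4λ) = λ^28e^(−7.7λ), i.e. Gamma(shape=29, rate=7.7).
The mode of a Gamma(a, b) with a ≥ 1 (shape–rate) is (a−1)/b = 28/7.7 ≈ 3.636.

λ̂_MAP = 3.636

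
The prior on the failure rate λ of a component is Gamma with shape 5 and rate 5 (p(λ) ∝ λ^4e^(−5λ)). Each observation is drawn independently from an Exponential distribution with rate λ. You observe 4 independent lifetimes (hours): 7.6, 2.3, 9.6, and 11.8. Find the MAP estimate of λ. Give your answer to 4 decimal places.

λ̂_MAP = 0.2204

The Exponential(rate=λ) likelihood is ∝ λ^n e^(−λΣtᵢ). Here n = 4 and Σtᵢ = 7.6 + 2.3 + 9.6 + 11.8 = 31.3.
Posterior ∝ λ^4e^(−5λ) · λ^4e^(−31.3λ) = λ^8e^(−36.3λ), i.e. Gamma(9, 36.3).
Mode = (a−1)/b = 8/36.3 ≈ 0.2204.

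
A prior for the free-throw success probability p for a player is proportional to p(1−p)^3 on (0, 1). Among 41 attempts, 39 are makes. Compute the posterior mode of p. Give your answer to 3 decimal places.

The prior density ∝ p(1−p)^3 is the kernel of Beta(2, 4).
Data: 39 successes in 41 trials. The binomial likelihood contributes p^39(1−p)^2, so the posterior is Beta(2+39, 4+2) = Beta(41, 6).
For Beta(a, b) with a, b > 1 the mode is (a−1)/(a+b−2) = 40/45 ≈ 0.889.

p̂_MAP = 0.889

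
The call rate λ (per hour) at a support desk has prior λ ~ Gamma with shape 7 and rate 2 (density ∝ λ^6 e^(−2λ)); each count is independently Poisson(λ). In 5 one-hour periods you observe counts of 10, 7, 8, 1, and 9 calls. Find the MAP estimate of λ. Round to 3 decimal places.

λ̂_MAP = 5.857

Σxᵢ = 10+7+8+1+9 = 35, with n = 5.
Posterior ∝ λ^6e^(−2λ) · λ^35e^(−5λ) = λ^41e^(−7λ), i.e. Gamma(shape=42, rate=7).
The mode of a Gamma(a, b) with a ≥ 1 (shape–rate) is (a−1)/b = 41/7 ≈ 5.857.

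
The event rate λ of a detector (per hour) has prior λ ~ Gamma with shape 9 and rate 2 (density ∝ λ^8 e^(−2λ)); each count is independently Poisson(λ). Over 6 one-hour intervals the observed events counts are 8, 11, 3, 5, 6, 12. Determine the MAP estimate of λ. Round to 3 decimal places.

λ̂_MAP = 6.625

Σxᵢ = 8+11+3+5+6+12 = 45, with n = 6.
Posterior ∝ λ^8e^(−2λ) · λ^45e^(−6λ) = λ^53e^(−8λ), i.e. Gamma(shape=54, rate=8).
The mode of a Gamma(a, b) with a ≥ 1 (shape–rate) is (a−1)/b = 53/8 ≈ 6.625.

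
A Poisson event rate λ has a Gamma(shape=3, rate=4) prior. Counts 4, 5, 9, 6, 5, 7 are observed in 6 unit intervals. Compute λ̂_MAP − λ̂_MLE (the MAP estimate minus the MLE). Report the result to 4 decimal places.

MAP − MLE = -2.2000

Σxᵢ = 36. Posterior is Gamma(39, 10); MAP = (39−1)/10 = 38/10 ≈ 3.80000.
MLE = x̄ = 36/6 ≈ 6.00000.
Difference = 38/10 − 36/6 = -11/5 ≈ -2.2000.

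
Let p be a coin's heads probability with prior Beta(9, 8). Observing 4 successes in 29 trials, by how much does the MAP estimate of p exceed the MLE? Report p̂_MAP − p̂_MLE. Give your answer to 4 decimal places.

Posterior is Beta(13, 33); MAP = (13−1)/(46−2) = 12/44 ≈ 0.27273.
MLE ignores the prior: p̂_MLE = k/n = 4/29 ≈ 0.13793.
Difference = 12/44 − 4/29 = 43/319 ≈ 0.1348.

MAP − MLE = 0.1348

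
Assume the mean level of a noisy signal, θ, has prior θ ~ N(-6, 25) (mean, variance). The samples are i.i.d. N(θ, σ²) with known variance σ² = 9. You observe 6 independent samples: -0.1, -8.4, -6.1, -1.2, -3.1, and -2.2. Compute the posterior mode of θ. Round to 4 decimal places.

n = 6; x̄ = ((-0.1) + (-8.4) + (-6.1) + (-1.2) + (-3.1) + (-2.2))/6 = -21.1/6 = -211/60 ≈ -3.5167.
For a Normal prior and Normal likelihood with known variance, the posterior is Normal; its mode equals its mean, the precision-weighted average.
Prior precision 1/σ₀² = 1/25 = 0.04; data precision n/σ² = 6/9 = 2/3.
θ̂ = (0.04·(-6) + (2/3)·(-211/60)) / (0.04 + 2/3) = (-1163/450)/(53/75) = -1163/318 ≈ -3.6572.

θ̂_MAP = -3.6572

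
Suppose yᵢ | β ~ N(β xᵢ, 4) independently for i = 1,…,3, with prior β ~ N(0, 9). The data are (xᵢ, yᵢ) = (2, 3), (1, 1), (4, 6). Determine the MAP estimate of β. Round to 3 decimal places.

β̂_MAP = 1.446

log p(β | y) = −Σ(yᵢ − βxᵢ)²/(2·4) − β²/(2·9) + const.
Setting the derivative to zero: Σxᵢ(yᵢ − βxᵢ)/4 − β/9 = 0, so β = Σxᵢyᵢ / (Σxᵢ² + σ²/τ²).
Σxᵢyᵢ = 2·3 + 1·1 + 4·6 = 31; Σxᵢ² = 21; σ²/τ² = 4/9.
β̂_MAP = 31 / (21 + 4/9) = 31/(193/9) = 279/193 ≈ 1.446.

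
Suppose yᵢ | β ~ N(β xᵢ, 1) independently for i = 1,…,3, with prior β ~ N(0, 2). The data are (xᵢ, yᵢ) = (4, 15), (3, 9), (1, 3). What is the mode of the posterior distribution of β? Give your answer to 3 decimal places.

β̂_MAP = 3.396

log p(β | y) = −Σ(yᵢ − βxᵢ)²/(2·1) − β²/(2·2) + const.
Setting the derivative to zero: Σxᵢ(yᵢ − βxᵢ)/1 − β/2 = 0, so β = Σxᵢyᵢ / (Σxᵢ² + σ²/τ²).
Σxᵢyᵢ = 4·15 + 3·9 + 1·3 = 90; Σxᵢ² = 26; σ²/τ² = 0.5.
β̂_MAP = 90 / (26 + 0.5) = 90/26.5 ≈ 3.396.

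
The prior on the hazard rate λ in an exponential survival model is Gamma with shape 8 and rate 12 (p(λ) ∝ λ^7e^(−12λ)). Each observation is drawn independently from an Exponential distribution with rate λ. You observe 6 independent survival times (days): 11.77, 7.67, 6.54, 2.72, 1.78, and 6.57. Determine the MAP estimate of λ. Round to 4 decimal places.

λ̂_MAP = 0.2650

The Exponential(rate=λ) likelihood is ∝ λ^n e^(−λΣtᵢ). Here n = 6 and Σtᵢ = 11.77 + 7.67 + 6.54 + 2.72 + 1.78 + 6.57 = 37.05.
Posterior ∝ λ^7e^(−12λ) · λ^6e^(−37.05λ) = λ^13e^(−49.05λ), i.e. Gamma(14, 49.05).
Mode = (a−1)/b = 13/49.05 ≈ 0.2650.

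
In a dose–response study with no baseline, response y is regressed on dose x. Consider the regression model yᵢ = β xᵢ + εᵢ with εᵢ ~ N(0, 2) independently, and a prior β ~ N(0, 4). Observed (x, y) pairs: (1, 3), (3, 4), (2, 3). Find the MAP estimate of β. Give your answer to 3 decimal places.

β̂_MAP = 1.448

log p(β | y) = −Σ(yᵢ − βxᵢ)²/(2·2) − β²/(2·4) + const.
Setting the derivative to zero: Σxᵢ(yᵢ − βxᵢ)/2 − β/4 = 0, so β = Σxᵢyᵢ / (Σxᵢ² + σ²/τ²).
Σxᵢyᵢ = 1·3 + 3·4 + 2·3 = 21; Σxᵢ² = 14; σ²/τ² = 0.5.
β̂_MAP = 21 / (14 + 0.5) = 21/14.5 ≈ 1.448.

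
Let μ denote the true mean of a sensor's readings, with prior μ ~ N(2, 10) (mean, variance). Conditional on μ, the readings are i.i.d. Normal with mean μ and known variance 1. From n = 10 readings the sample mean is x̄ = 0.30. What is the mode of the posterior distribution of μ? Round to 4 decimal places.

n = 10, x̄ = 0.30.
For a Normal prior and Normal likelihood with known variance, the posterior is Normal; its mode equals its mean, the precision-weighted average.
Prior precision 1/σ₀² = 1/10 = 0.1; data precision n/σ² = 10/1 = 10.
μ̂ = (0.1·2 + 10·0.3) / (0.1 + 10) = 3.2/10.1 = 32/101 ≈ 0.3168.

μ̂_MAP = 0.3168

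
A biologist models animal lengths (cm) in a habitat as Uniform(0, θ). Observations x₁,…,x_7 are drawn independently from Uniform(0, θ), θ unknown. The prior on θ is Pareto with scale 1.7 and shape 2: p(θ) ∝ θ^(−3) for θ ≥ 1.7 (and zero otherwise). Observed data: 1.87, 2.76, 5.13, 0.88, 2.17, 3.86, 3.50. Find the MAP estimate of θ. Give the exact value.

θ̂_MAP = 5.13

The Uniform(0, θ) likelihood is θ^(−n) for θ ≥ max(xᵢ), zero otherwise. Here max(xᵢ) = 5.13.
Posterior ∝ θ^(−3) · θ^(−7) = θ^(−10) on θ ≥ max(1.7, 5.13) = 5.13.
This density is strictly decreasing in θ, so the posterior mode lies at the lower boundary of the support.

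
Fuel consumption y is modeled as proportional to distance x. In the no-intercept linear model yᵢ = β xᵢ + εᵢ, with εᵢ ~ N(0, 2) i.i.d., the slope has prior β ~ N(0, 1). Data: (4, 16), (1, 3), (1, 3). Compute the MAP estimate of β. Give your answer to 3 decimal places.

β̂_MAP = 3.500

log p(β | y) = −Σ(yᵢ − βxᵢ)²/(2·2) − β²/(2·1) + const.
Setting the derivative to zero: Σxᵢ(yᵢ − βxᵢ)/2 − β/1 = 0, so β = Σxᵢyᵢ / (Σxᵢ² + σ²/τ²).
Σxᵢyᵢ = 4·16 + 1·3 + 1·3 = 70; Σxᵢ² = 18; σ²/τ² = 2.
β̂_MAP = 70 / (18 + 2) = 70/20 ≈ 3.500.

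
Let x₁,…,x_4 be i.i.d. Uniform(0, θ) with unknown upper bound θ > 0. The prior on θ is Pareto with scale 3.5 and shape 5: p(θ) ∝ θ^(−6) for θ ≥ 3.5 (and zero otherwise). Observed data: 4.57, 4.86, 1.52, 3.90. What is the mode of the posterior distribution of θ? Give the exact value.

The Uniform(0, θ) likelihood is θ^(−n) for θ ≥ max(xᵢ), zero otherwise. Here max(xᵢ) = 4.86.
Posterior ∝ θ^(−6) · θ^(−4) = θ^(−10) on θ ≥ max(3.5, 4.86) = 4.86.
This density is strictly decreasing in θ, so the posterior mode lies at the lower boundary of the support.

θ̂_MAP = 4.86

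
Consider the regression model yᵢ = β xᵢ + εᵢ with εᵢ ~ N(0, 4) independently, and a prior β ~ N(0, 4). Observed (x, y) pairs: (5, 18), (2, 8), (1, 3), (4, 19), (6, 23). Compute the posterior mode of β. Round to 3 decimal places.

log p(β | y) = −Σ(yᵢ − βxᵢ)²/(2·4) − β²/(2·4) + const.
Setting the derivative to zero: Σxᵢ(yᵢ − βxᵢ)/4 − β/4 = 0, so β = Σxᵢyᵢ / (Σxᵢ² + σ²/τ²).
Σxᵢyᵢ = 5·18 + 2·8 + 1·3 + 4·19 + 6·23 = 323; Σxᵢ² = 82; σ²/τ² = 1.
β̂_MAP = 323 / (82 + 1) = 323/83 ≈ 3.892.

β̂_MAP = 3.892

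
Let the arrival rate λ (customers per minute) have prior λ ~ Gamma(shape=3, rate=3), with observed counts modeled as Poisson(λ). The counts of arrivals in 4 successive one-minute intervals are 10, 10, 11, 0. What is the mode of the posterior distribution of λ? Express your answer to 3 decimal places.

Σxᵢ = 10+10+11+0 = 31, with n = 4.
Posterior ∝ λ^2e^(−3λ) · λ^31e^(−4λ) = λ^33e^(−7λ), i.e. Gamma(shape=34, rate=7).
The mode of a Gamma(a, b) with a ≥ 1 (shape–rate) is (a−1)/b = 33/7 ≈ 4.714.

λ̂_MAP = 4.714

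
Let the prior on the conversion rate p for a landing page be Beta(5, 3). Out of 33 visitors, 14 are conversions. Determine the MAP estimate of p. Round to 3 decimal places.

p̂_MAP = 0.462

Prior: Beta(5, 3).
Data: 14 successes in 33 trials. The binomial likelihood contributes p^14(1−p)^19, so the posterior is Beta(5+14, 3+19) = Beta(19, 22).
For Beta(a, b) with a, b > 1 the mode is (a−1)/(a+b−2) = 18/39 ≈ 0.462.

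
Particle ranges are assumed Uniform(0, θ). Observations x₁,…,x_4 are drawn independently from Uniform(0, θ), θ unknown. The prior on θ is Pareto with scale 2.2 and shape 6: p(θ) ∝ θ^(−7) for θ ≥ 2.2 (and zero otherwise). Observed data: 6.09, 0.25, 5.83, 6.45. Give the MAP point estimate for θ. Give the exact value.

θ̂_MAP = 6.45

The Uniform(0, θ) likelihood is θ^(−n) for θ ≥ max(xᵢ), zero otherwise. Here max(xᵢ) = 6.45.
Posterior ∝ θ^(−7) · θ^(−4) = θ^(−11) on θ ≥ max(2.2, 6.45) = 6.45.
This density is strictly decreasing in θ, so the posterior mode lies at the lower boundary of the support.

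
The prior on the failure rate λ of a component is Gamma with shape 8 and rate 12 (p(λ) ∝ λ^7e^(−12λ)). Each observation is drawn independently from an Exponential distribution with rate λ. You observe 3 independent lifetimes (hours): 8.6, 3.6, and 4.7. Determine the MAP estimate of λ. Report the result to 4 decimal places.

λ̂_MAP = 0.3460

The Exponential(rate=λ) likelihood is ∝ λ^n e^(−λΣtᵢ). Here n = 3 and Σtᵢ = 8.6 + 3.6 + 4.7 = 16.9.
Posterior ∝ λ^7e^(−12λ) · λ^3e^(−16.9λ) = λ^10e^(−28.9λ), i.e. Gamma(11, 28.9).
Mode = (a−1)/b = 10/28.9 ≈ 0.3460.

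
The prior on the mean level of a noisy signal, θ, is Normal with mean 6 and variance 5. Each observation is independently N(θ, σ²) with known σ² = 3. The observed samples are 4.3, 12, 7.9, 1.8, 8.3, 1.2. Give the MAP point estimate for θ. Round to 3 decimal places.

n = 6; x̄ = (4.3 + 12 + 7.9 + 1.8 + 8.3 + 1.2)/6 = 35.5/6 = 71/12 ≈ 5.9167.
For a Normal prior and Normal likelihood with known variance, the posterior is Normal; its mode equals its mean, the precision-weighted average.
Prior precision 1/σ₀² = 1/5 = 0.2; data precision n/σ² = 6/3 = 2.
θ̂ = (0.2·6 + 2·(71/12)) / (0.2 + 2) = (391/30)/2.2 = 391/66 ≈ 5.924.

θ̂_MAP = 5.924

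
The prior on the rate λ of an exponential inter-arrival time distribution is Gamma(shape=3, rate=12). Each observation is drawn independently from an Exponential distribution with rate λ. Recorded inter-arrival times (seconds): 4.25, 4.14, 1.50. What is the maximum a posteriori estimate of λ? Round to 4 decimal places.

λ̂_MAP = 0.2284

The Exponential(rate=λ) likelihood is ∝ λ^n e^(−λΣtᵢ). Here n = 3 and Σtᵢ = 4.25 + 4.14 + 1.50 = 9.89.
Posterior ∝ λ^2e^(−12λ) · λ^3e^(−9.89λ) = λ^5e^(−21.89λ), i.e. Gamma(6, 21.89).
Mode = (a−1)/b = 5/21.89 ≈ 0.2284.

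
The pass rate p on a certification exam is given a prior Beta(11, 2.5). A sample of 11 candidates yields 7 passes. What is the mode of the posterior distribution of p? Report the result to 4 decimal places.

Prior: Beta(11, 2.5).
Data: 7 successes in 11 trials. The binomial likelihood contributes p^7(1−p)^4, so the posterior is Beta(11+7, 2.5+4) = Beta(18, 6.5).
For Beta(a, b) with a, b > 1 the mode is (a−1)/(a+b−2) = 17/22.5 ≈ 0.7556.

p̂_MAP = 0.7556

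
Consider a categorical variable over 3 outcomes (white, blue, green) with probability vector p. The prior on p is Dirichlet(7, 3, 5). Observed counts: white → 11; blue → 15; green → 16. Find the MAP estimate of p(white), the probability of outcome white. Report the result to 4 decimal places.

The posterior is Dirichlet(αᵢ + nᵢ) = Dirichlet(18, 18, 21).
For a Dirichlet(a₁,…,a_K) with all aᵢ > 1, the mode has j-th component (aⱼ − 1)/(Σaᵢ − K).
Here Σaᵢ = 57 and K = 3, so p(white) = (18 − 1)/(57 − 3) = 17/54 ≈ 0.3148.

MAP estimate of p(white) = 0.3148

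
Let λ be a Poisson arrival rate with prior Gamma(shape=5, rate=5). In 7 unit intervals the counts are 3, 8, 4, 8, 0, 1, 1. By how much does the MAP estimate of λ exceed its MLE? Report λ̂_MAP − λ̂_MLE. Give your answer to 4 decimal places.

MAP − MLE = -1.1548

Σxᵢ = 25. Posterior is Gamma(30, 12); MAP = (30−1)/12 = 29/12 ≈ 2.41667.
MLE = x̄ = 25/7 ≈ 3.57143.
Difference = 29/12 − 25/7 = -97/84 ≈ -1.1548.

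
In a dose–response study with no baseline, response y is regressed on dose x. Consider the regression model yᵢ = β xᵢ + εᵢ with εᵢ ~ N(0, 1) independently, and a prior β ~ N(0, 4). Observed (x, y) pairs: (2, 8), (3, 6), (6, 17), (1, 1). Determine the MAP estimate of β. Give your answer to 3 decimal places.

log p(β | y) = −Σ(yᵢ − βxᵢ)²/(2·1) − β²/(2·4) + const.
Setting the derivative to zero: Σxᵢ(yᵢ − βxᵢ)/1 − β/4 = 0, so β = Σxᵢyᵢ / (Σxᵢ² + σ²/τ²).
Σxᵢyᵢ = 2·8 + 3·6 + 6·17 + 1·1 = 137; Σxᵢ² = 50; σ²/τ² = 0.25.
β̂_MAP = 137 / (50 + 0.25) = 137/50.25 ≈ 2.726.

β̂_MAP = 2.726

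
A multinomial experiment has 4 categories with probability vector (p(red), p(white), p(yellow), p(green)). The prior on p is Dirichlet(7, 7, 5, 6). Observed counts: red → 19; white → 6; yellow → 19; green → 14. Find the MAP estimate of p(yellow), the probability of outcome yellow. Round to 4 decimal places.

The posterior is Dirichlet(αᵢ + nᵢ) = Dirichlet(26, 13, 24, 20).
For a Dirichlet(a₁,…,a_K) with all aᵢ > 1, the mode has j-th component (aⱼ − 1)/(Σaᵢ − K).
Here Σaᵢ = 83 and K = 4, so p(yellow) = (24 − 1)/(83 − 4) = 23/79 ≈ 0.2911.

MAP estimate of p(yellow) = 0.2911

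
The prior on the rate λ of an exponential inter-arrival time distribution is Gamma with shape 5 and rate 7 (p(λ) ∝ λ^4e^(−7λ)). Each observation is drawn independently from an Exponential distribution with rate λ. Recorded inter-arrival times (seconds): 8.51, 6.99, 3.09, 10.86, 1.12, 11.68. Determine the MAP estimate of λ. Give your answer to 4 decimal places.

The Exponential(rate=λ) likelihood is ∝ λ^n e^(−λΣtᵢ). Here n = 6 and Σtᵢ = 8.51 + 6.99 + 3.09 + 10.86 + 1.12 + 11.68 = 42.25.
Posterior ∝ λ^4e^(−7λ) · λ^6e^(−42.25λ) = λ^10e^(−49.25λ), i.e. Gamma(11, 49.25).
Mode = (a−1)/b = 10/49.25 ≈ 0.2030.

λ̂_MAP = 0.2030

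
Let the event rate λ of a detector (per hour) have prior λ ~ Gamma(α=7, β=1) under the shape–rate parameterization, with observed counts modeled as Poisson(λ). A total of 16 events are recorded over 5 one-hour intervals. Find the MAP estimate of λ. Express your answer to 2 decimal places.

Σxᵢ = 16, n = 5.
Posterior ∝ λ^6e^(−1λ) · λ^16e^(−5λ) = λ^22e^(−6λ), i.e. Gamma(shape=23, rate=6).
The mode of a Gamma(a, b) with a ≥ 1 (shape–rate) is (a−1)/b = 22/6 ≈ 3.67.

λ̂_MAP = 3.67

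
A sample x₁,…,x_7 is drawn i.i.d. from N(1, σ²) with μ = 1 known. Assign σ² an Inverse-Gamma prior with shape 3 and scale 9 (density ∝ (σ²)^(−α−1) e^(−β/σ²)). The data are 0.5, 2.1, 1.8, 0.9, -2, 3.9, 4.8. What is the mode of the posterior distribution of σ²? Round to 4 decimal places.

σ̂²_MAP = 3.4640

Sum of squared deviations about the known mean: SS = (0.5−1)² + (2.1−1)² + (1.8−1)² + (0.9−1)² + (-2−1)² + (3.9−1)² + (4.8−1)² = 33.96.
The Normal likelihood contributes (σ²)^(−n/2) exp(−SS/(2σ²)), so the posterior is Inverse-Gamma(α + n/2, β + SS/2) = Inverse-Gamma(6.5, 25.98).
The mode of Inverse-Gamma(a, b) is b/(a+1) = 25.98/7.5 ≈ 3.4640.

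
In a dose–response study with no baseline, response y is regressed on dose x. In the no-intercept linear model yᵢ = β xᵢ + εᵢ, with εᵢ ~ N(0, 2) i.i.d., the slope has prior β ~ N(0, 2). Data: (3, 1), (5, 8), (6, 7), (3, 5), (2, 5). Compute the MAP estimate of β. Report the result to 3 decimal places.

β̂_MAP = 1.310

log p(β | y) = −Σ(yᵢ − βxᵢ)²/(2·2) − β²/(2·2) + const.
Setting the derivative to zero: Σxᵢ(yᵢ − βxᵢ)/2 − β/2 = 0, so β = Σxᵢyᵢ / (Σxᵢ² + σ²/τ²).
Σxᵢyᵢ = 3·1 + 5·8 + 6·7 + 3·5 + 2·5 = 110; Σxᵢ² = 83; σ²/τ² = 1.
β̂_MAP = 110 / (83 + 1) = 110/84 ≈ 1.310.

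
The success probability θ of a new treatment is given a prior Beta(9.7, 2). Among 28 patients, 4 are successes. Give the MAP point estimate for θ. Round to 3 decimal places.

Prior: Beta(9.7, 2).
Data: 4 successes in 28 trials. The binomial likelihood contributes θ^4(1−θ)^24, so the posterior is Beta(9.7+4, 2+24) = Beta(13.7, 26).
For Beta(a, b) with a, b > 1 the mode is (a−1)/(a+b−2) = 12.7/37.7 ≈ 0.337.

θ̂_MAP = 0.337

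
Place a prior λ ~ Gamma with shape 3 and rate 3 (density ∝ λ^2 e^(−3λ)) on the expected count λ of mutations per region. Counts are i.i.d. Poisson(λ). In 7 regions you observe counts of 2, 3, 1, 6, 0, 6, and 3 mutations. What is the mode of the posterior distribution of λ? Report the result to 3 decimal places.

Σxᵢ = 2+3+1+6+0+6+3 = 21, with n = 7.
Posterior ∝ λ^2e^(−3λ) · λ^21e^(−7λ) = λ^23e^(−10λ), i.e. Gamma(shape=24, rate=10).
The mode of a Gamma(a, b) with a ≥ 1 (shape–rate) is (a−1)/b = 23/10 ≈ 2.300.

λ̂_MAP = 2.300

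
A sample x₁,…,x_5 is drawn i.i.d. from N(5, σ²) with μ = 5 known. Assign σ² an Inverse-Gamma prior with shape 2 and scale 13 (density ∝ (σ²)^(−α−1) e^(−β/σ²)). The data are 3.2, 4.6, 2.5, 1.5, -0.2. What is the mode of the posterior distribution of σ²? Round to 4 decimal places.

σ̂²_MAP = 6.8127

Sum of squared deviations about the known mean: SS = (3.2−5)² + (4.6−5)² + (2.5−5)² + (1.5−5)² + (-0.2−5)² = 48.94.
The Normal likelihood contributes (σ²)^(−n/2) exp(−SS/(2σ²)), so the posterior is Inverse-Gamma(α + n/2, β + SS/2) = Inverse-Gamma(4.5, 37.47).
The mode of Inverse-Gamma(a, b) is b/(a+1) = 37.47/5.5 ≈ 6.8127.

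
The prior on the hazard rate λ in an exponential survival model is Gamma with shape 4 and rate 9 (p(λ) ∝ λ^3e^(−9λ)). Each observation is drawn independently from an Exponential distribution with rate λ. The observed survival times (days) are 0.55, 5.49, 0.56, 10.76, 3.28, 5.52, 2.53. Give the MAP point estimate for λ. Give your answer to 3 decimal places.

The Exponential(rate=λ) likelihood is ∝ λ^n e^(−λΣtᵢ). Here n = 7 and Σtᵢ = 0.55 + 5.49 + 0.56 + 10.76 + 3.28 + 5.52 + 2.53 = 28.69.
Posterior ∝ λ^3e^(−9λ) · λ^7e^(−28.69λ) = λ^10e^(−37.69λ), i.e. Gamma(11, 37.69).
Mode = (a−1)/b = 10/37.69 ≈ 0.265.

λ̂_MAP = 0.265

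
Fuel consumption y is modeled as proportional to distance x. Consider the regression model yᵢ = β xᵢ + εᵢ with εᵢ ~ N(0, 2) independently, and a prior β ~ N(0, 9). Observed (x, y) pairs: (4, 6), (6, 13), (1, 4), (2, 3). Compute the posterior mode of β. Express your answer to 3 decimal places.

log p(β | y) = −Σ(yᵢ − βxᵢ)²/(2·2) − β²/(2·9) + const.
Setting the derivative to zero: Σxᵢ(yᵢ − βxᵢ)/2 − β/9 = 0, so β = Σxᵢyᵢ / (Σxᵢ² + σ²/τ²).
Σxᵢyᵢ = 4·6 + 6·13 + 1·4 + 2·3 = 112; Σxᵢ² = 57; σ²/τ² = 2/9.
β̂_MAP = 112 / (57 + 2/9) = 112/(515/9) = 1008/515 ≈ 1.957.

β̂_MAP = 1.957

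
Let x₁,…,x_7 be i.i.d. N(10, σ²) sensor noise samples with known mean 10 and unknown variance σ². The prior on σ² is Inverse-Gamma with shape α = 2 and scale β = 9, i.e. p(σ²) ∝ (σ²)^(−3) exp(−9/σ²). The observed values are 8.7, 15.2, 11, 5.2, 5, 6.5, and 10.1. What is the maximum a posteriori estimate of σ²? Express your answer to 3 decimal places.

Sum of squared deviations about the known mean: SS = (8.7−10)² + (15.2−10)² + (11−10)² + (5.2−10)² + (5−10)² + (6.5−10)² + (10.1−10)² = 90.03.
The Normal likelihood contributes (σ²)^(−n/2) exp(−SS/(2σ²)), so the posterior is Inverse-Gamma(α + n/2, β + SS/2) = Inverse-Gamma(5.5, 54.015).
The mode of Inverse-Gamma(a, b) is b/(a+1) = 54.015/6.5 ≈ 8.310.

σ̂²_MAP = 8.310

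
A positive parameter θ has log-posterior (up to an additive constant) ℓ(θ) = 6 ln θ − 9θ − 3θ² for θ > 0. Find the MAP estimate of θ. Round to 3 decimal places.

ℓ'(θ) = 6/θ − 9 − 6θ. Setting this to zero and multiplying by θ: 6θ² + 9θ − 6 = 0.
θ = (−9 + √(9² + 4·6·6)) / (2·6) = (−9 + √225) / 12 = (−9 + 15)/12 = 1/2.
ℓ''(θ) = −6/θ² − 6 < 0, confirming a maximum.

θ̂_MAP = 0.500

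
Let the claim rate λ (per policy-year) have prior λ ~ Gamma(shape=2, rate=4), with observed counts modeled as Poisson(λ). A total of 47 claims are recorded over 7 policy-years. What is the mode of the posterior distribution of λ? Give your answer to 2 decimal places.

Σxᵢ = 47, n = 7.
Posterior ∝ λe^(−4λ) · λ^47e^(−7λ) = λ^48e^(−11λ), i.e. Gamma(shape=49, rate=11).
The mode of a Gamma(a, b) with a ≥ 1 (shape–rate) is (a−1)/b = 48/11 ≈ 4.36.

λ̂_MAP = 4.36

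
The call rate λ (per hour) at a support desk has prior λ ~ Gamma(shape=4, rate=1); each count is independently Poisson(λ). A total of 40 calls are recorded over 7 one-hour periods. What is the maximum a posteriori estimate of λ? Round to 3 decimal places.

λ̂_MAP = 5.375

Σxᵢ = 40, n = 7.
Posterior ∝ λ^3e^(−1λ) · λ^40e^(−7λ) = λ^43e^(−8λ), i.e. Gamma(shape=44, rate=8).
The mode of a Gamma(a, b) with a ≥ 1 (shape–rate) is (a−1)/b = 43/8 ≈ 5.375.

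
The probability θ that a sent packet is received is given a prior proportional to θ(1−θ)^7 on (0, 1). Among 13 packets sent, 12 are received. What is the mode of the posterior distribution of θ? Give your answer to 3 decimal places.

θ̂_MAP = 0.619

The prior density ∝ θ(1−θ)^7 is the kernel of Beta(2, 8).
Data: 12 successes in 13 trials. The binomial likelihood contributes θ^12(1−θ)^1, so the posterior is Beta(2+12, 8+1) = Beta(14, 9).
For Beta(a, b) with a, b > 1 the mode is (a−1)/(a+b−2) = 13/21 ≈ 0.619.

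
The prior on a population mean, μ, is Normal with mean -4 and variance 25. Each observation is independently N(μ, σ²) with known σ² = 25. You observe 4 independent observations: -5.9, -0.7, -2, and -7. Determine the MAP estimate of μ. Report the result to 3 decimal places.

μ̂_MAP = -3.920

n = 4; x̄ = ((-5.9) + (-0.7) + (-2) + (-7))/4 = -15.6/4 = -3.9.
For a Normal prior and Normal likelihood with known variance, the posterior is Normal; its mode equals its mean, the precision-weighted average.
Prior precision 1/σ₀² = 1/25 = 0.04; data precision n/σ² = 4/25 = 0.16.
μ̂ = (0.04·(-4) + 0.16·(-3.9)) / (0.04 + 0.16) = (-0.784)/0.2 = -3.920.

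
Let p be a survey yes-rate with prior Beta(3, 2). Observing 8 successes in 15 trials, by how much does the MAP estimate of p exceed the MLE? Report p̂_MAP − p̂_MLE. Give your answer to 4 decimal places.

MAP − MLE = 0.0222

Posterior is Beta(11, 9); MAP = (11−1)/(20−2) = 10/18 ≈ 0.55556.
MLE ignores the prior: p̂_MLE = k/n = 8/15 ≈ 0.53333.
Difference = 10/18 − 8/15 = 1/45 ≈ 0.0222.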